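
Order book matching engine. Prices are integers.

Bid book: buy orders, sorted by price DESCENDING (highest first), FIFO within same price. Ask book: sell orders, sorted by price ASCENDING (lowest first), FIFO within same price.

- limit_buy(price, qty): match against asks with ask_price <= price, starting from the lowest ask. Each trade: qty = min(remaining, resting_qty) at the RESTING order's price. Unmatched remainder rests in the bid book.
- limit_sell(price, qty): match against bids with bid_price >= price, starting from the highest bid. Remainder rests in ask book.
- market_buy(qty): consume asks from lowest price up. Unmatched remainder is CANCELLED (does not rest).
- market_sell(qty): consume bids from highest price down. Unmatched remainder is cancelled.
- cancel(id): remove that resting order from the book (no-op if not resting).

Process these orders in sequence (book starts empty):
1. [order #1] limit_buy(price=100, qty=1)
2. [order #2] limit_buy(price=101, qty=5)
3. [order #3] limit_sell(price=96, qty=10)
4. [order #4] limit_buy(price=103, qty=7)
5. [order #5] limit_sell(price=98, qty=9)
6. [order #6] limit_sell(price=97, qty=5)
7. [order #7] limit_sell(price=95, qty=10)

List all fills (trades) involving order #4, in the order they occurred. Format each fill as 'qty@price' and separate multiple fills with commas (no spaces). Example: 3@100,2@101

Answer: 4@96,3@103

Derivation:
After op 1 [order #1] limit_buy(price=100, qty=1): fills=none; bids=[#1:1@100] asks=[-]
After op 2 [order #2] limit_buy(price=101, qty=5): fills=none; bids=[#2:5@101 #1:1@100] asks=[-]
After op 3 [order #3] limit_sell(price=96, qty=10): fills=#2x#3:5@101 #1x#3:1@100; bids=[-] asks=[#3:4@96]
After op 4 [order #4] limit_buy(price=103, qty=7): fills=#4x#3:4@96; bids=[#4:3@103] asks=[-]
After op 5 [order #5] limit_sell(price=98, qty=9): fills=#4x#5:3@103; bids=[-] asks=[#5:6@98]
After op 6 [order #6] limit_sell(price=97, qty=5): fills=none; bids=[-] asks=[#6:5@97 #5:6@98]
After op 7 [order #7] limit_sell(price=95, qty=10): fills=none; bids=[-] asks=[#7:10@95 #6:5@97 #5:6@98]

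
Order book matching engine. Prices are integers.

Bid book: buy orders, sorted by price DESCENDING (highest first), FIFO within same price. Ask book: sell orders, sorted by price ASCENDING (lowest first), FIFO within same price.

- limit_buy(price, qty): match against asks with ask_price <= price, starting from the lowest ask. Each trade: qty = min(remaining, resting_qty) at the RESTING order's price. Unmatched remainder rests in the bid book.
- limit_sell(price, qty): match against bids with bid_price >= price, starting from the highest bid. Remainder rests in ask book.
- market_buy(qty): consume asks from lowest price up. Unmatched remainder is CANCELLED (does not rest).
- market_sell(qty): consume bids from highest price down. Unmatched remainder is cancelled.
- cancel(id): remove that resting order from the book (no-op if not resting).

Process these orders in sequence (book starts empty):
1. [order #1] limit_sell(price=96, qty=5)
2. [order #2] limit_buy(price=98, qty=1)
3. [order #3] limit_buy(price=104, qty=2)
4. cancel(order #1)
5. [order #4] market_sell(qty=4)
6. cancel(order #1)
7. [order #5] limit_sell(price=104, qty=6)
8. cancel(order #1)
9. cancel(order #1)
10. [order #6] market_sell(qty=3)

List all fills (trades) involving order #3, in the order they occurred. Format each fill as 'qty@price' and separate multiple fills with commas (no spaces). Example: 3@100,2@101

After op 1 [order #1] limit_sell(price=96, qty=5): fills=none; bids=[-] asks=[#1:5@96]
After op 2 [order #2] limit_buy(price=98, qty=1): fills=#2x#1:1@96; bids=[-] asks=[#1:4@96]
After op 3 [order #3] limit_buy(price=104, qty=2): fills=#3x#1:2@96; bids=[-] asks=[#1:2@96]
After op 4 cancel(order #1): fills=none; bids=[-] asks=[-]
After op 5 [order #4] market_sell(qty=4): fills=none; bids=[-] asks=[-]
After op 6 cancel(order #1): fills=none; bids=[-] asks=[-]
After op 7 [order #5] limit_sell(price=104, qty=6): fills=none; bids=[-] asks=[#5:6@104]
After op 8 cancel(order #1): fills=none; bids=[-] asks=[#5:6@104]
After op 9 cancel(order #1): fills=none; bids=[-] asks=[#5:6@104]
After op 10 [order #6] market_sell(qty=3): fills=none; bids=[-] asks=[#5:6@104]

Answer: 2@96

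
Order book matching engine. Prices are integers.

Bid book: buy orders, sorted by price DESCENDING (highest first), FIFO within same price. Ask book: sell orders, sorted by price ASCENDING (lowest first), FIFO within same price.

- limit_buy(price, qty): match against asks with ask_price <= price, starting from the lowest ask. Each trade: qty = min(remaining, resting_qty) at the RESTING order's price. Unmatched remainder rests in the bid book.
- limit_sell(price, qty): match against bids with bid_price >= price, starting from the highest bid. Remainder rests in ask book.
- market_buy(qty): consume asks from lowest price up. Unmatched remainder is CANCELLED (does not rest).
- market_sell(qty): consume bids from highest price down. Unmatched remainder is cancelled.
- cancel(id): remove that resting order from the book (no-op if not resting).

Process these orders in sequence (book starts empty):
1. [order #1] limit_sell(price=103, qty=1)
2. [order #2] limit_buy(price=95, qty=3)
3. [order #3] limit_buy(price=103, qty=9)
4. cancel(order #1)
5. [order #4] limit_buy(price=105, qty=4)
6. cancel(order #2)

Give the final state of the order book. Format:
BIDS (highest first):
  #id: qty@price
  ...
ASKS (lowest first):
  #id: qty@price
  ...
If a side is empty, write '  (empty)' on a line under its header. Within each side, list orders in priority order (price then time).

Answer: BIDS (highest first):
  #4: 4@105
  #3: 8@103
ASKS (lowest first):
  (empty)

Derivation:
After op 1 [order #1] limit_sell(price=103, qty=1): fills=none; bids=[-] asks=[#1:1@103]
After op 2 [order #2] limit_buy(price=95, qty=3): fills=none; bids=[#2:3@95] asks=[#1:1@103]
After op 3 [order #3] limit_buy(price=103, qty=9): fills=#3x#1:1@103; bids=[#3:8@103 #2:3@95] asks=[-]
After op 4 cancel(order #1): fills=none; bids=[#3:8@103 #2:3@95] asks=[-]
After op 5 [order #4] limit_buy(price=105, qty=4): fills=none; bids=[#4:4@105 #3:8@103 #2:3@95] asks=[-]
After op 6 cancel(order #2): fills=none; bids=[#4:4@105 #3:8@103] asks=[-]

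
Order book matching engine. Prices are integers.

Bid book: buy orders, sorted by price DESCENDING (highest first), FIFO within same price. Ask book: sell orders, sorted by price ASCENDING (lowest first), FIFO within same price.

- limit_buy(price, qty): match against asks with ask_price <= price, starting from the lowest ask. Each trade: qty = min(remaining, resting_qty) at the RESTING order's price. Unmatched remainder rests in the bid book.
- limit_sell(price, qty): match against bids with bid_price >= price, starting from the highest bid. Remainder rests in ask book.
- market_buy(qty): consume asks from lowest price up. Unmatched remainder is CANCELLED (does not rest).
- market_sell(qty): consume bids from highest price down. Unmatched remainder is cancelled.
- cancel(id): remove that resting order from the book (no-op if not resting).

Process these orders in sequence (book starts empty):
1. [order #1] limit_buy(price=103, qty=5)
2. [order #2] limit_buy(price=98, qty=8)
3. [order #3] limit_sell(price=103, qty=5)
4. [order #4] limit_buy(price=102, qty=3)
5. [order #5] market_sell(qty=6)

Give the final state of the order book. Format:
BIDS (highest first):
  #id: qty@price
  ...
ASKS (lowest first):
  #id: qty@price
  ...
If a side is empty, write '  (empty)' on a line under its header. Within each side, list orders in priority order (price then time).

After op 1 [order #1] limit_buy(price=103, qty=5): fills=none; bids=[#1:5@103] asks=[-]
After op 2 [order #2] limit_buy(price=98, qty=8): fills=none; bids=[#1:5@103 #2:8@98] asks=[-]
After op 3 [order #3] limit_sell(price=103, qty=5): fills=#1x#3:5@103; bids=[#2:8@98] asks=[-]
After op 4 [order #4] limit_buy(price=102, qty=3): fills=none; bids=[#4:3@102 #2:8@98] asks=[-]
After op 5 [order #5] market_sell(qty=6): fills=#4x#5:3@102 #2x#5:3@98; bids=[#2:5@98] asks=[-]

Answer: BIDS (highest first):
  #2: 5@98
ASKS (lowest first):
  (empty)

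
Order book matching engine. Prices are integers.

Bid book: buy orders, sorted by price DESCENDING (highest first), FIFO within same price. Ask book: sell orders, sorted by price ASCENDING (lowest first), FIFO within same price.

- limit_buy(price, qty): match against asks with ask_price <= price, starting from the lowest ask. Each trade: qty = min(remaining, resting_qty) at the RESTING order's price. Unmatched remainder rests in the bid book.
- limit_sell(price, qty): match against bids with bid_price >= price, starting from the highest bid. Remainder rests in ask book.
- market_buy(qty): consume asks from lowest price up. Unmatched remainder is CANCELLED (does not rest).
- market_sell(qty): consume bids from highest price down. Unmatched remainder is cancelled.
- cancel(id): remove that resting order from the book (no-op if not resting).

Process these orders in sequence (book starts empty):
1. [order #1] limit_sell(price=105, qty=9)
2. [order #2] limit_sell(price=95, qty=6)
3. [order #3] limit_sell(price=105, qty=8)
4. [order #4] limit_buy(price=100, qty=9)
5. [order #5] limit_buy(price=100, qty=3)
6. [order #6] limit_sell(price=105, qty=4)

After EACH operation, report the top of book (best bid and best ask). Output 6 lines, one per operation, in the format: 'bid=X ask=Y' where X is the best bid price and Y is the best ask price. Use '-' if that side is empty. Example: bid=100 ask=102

Answer: bid=- ask=105
bid=- ask=95
bid=- ask=95
bid=100 ask=105
bid=100 ask=105
bid=100 ask=105

Derivation:
After op 1 [order #1] limit_sell(price=105, qty=9): fills=none; bids=[-] asks=[#1:9@105]
After op 2 [order #2] limit_sell(price=95, qty=6): fills=none; bids=[-] asks=[#2:6@95 #1:9@105]
After op 3 [order #3] limit_sell(price=105, qty=8): fills=none; bids=[-] asks=[#2:6@95 #1:9@105 #3:8@105]
After op 4 [order #4] limit_buy(price=100, qty=9): fills=#4x#2:6@95; bids=[#4:3@100] asks=[#1:9@105 #3:8@105]
After op 5 [order #5] limit_buy(price=100, qty=3): fills=none; bids=[#4:3@100 #5:3@100] asks=[#1:9@105 #3:8@105]
After op 6 [order #6] limit_sell(price=105, qty=4): fills=none; bids=[#4:3@100 #5:3@100] asks=[#1:9@105 #3:8@105 #6:4@105]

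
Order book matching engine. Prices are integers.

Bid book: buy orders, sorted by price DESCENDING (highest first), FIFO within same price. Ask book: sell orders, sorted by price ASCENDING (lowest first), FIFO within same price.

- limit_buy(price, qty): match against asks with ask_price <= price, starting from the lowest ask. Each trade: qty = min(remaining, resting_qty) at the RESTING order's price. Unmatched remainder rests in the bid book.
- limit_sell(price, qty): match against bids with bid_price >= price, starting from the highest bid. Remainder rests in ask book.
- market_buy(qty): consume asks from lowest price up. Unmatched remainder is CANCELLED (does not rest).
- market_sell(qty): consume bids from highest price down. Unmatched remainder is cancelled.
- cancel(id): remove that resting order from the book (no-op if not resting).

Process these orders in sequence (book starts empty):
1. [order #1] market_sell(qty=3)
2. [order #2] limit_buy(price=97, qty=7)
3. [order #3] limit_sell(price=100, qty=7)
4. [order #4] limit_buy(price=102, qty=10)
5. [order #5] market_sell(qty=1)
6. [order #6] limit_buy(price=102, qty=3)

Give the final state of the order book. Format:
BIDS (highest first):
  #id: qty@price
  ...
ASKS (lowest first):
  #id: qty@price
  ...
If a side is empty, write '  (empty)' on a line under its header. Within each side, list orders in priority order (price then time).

Answer: BIDS (highest first):
  #4: 2@102
  #6: 3@102
  #2: 7@97
ASKS (lowest first):
  (empty)

Derivation:
After op 1 [order #1] market_sell(qty=3): fills=none; bids=[-] asks=[-]
After op 2 [order #2] limit_buy(price=97, qty=7): fills=none; bids=[#2:7@97] asks=[-]
After op 3 [order #3] limit_sell(price=100, qty=7): fills=none; bids=[#2:7@97] asks=[#3:7@100]
After op 4 [order #4] limit_buy(price=102, qty=10): fills=#4x#3:7@100; bids=[#4:3@102 #2:7@97] asks=[-]
After op 5 [order #5] market_sell(qty=1): fills=#4x#5:1@102; bids=[#4:2@102 #2:7@97] asks=[-]
After op 6 [order #6] limit_buy(price=102, qty=3): fills=none; bids=[#4:2@102 #6:3@102 #2:7@97] asks=[-]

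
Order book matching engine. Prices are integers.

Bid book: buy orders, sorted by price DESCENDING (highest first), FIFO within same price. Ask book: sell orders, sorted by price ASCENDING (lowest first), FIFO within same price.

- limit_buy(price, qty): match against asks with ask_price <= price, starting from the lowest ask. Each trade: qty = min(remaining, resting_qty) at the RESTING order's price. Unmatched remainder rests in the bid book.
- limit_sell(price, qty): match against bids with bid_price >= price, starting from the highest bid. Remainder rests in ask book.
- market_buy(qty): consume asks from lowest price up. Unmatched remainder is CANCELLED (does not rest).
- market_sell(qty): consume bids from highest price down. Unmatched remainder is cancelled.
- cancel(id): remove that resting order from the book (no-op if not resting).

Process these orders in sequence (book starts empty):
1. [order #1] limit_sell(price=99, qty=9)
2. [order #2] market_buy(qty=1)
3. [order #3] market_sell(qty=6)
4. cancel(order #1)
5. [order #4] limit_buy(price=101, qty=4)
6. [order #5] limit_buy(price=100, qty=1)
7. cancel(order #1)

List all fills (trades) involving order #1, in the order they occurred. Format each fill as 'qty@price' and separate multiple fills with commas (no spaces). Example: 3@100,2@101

Answer: 1@99

Derivation:
After op 1 [order #1] limit_sell(price=99, qty=9): fills=none; bids=[-] asks=[#1:9@99]
After op 2 [order #2] market_buy(qty=1): fills=#2x#1:1@99; bids=[-] asks=[#1:8@99]
After op 3 [order #3] market_sell(qty=6): fills=none; bids=[-] asks=[#1:8@99]
After op 4 cancel(order #1): fills=none; bids=[-] asks=[-]
After op 5 [order #4] limit_buy(price=101, qty=4): fills=none; bids=[#4:4@101] asks=[-]
After op 6 [order #5] limit_buy(price=100, qty=1): fills=none; bids=[#4:4@101 #5:1@100] asks=[-]
After op 7 cancel(order #1): fills=none; bids=[#4:4@101 #5:1@100] asks=[-]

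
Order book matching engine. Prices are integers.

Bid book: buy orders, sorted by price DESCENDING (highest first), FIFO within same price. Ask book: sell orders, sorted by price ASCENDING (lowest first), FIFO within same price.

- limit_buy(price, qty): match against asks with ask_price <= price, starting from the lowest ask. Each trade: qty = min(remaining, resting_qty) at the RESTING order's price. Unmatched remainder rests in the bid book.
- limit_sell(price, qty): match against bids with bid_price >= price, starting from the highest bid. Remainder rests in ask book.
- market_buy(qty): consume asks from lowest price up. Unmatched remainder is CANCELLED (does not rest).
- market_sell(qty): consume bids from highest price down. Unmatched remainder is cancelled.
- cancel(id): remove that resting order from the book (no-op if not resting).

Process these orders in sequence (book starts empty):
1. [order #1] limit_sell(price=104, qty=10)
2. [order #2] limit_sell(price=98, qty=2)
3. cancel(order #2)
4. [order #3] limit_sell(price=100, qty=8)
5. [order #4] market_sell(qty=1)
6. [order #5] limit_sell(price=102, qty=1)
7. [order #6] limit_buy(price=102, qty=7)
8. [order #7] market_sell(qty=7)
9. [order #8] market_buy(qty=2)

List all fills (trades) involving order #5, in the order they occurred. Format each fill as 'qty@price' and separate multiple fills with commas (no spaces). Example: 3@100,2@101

After op 1 [order #1] limit_sell(price=104, qty=10): fills=none; bids=[-] asks=[#1:10@104]
After op 2 [order #2] limit_sell(price=98, qty=2): fills=none; bids=[-] asks=[#2:2@98 #1:10@104]
After op 3 cancel(order #2): fills=none; bids=[-] asks=[#1:10@104]
After op 4 [order #3] limit_sell(price=100, qty=8): fills=none; bids=[-] asks=[#3:8@100 #1:10@104]
After op 5 [order #4] market_sell(qty=1): fills=none; bids=[-] asks=[#3:8@100 #1:10@104]
After op 6 [order #5] limit_sell(price=102, qty=1): fills=none; bids=[-] asks=[#3:8@100 #5:1@102 #1:10@104]
After op 7 [order #6] limit_buy(price=102, qty=7): fills=#6x#3:7@100; bids=[-] asks=[#3:1@100 #5:1@102 #1:10@104]
After op 8 [order #7] market_sell(qty=7): fills=none; bids=[-] asks=[#3:1@100 #5:1@102 #1:10@104]
After op 9 [order #8] market_buy(qty=2): fills=#8x#3:1@100 #8x#5:1@102; bids=[-] asks=[#1:10@104]

Answer: 1@102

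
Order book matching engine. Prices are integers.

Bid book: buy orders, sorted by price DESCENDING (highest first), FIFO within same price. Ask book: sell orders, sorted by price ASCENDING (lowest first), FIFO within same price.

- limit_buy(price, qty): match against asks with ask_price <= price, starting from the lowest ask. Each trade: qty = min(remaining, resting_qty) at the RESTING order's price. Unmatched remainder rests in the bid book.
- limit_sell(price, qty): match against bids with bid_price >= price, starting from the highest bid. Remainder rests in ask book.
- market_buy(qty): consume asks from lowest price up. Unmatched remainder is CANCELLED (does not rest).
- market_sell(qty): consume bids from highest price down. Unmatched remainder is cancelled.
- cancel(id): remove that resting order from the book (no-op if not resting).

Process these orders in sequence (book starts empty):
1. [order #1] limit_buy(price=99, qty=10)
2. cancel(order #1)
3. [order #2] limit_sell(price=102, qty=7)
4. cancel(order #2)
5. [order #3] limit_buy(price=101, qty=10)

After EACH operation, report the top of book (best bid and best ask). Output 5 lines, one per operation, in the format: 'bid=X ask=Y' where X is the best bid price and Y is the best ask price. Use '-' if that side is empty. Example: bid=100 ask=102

After op 1 [order #1] limit_buy(price=99, qty=10): fills=none; bids=[#1:10@99] asks=[-]
After op 2 cancel(order #1): fills=none; bids=[-] asks=[-]
After op 3 [order #2] limit_sell(price=102, qty=7): fills=none; bids=[-] asks=[#2:7@102]
After op 4 cancel(order #2): fills=none; bids=[-] asks=[-]
After op 5 [order #3] limit_buy(price=101, qty=10): fills=none; bids=[#3:10@101] asks=[-]

Answer: bid=99 ask=-
bid=- ask=-
bid=- ask=102
bid=- ask=-
bid=101 ask=-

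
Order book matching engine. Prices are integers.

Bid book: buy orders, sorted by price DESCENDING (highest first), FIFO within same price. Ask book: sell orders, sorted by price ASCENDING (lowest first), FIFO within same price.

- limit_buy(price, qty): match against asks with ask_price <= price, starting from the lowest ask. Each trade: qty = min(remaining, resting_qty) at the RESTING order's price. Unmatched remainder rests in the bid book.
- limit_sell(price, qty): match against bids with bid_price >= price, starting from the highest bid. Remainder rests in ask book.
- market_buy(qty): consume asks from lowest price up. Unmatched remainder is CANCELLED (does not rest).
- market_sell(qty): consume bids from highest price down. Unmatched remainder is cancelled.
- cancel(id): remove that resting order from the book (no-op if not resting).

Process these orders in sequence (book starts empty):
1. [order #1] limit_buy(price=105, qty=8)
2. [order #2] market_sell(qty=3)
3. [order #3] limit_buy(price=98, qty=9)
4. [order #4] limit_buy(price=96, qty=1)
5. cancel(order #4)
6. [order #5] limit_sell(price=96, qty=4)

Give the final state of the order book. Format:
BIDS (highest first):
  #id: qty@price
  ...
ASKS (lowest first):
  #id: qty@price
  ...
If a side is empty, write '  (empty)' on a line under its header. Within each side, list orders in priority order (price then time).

Answer: BIDS (highest first):
  #1: 1@105
  #3: 9@98
ASKS (lowest first):
  (empty)

Derivation:
After op 1 [order #1] limit_buy(price=105, qty=8): fills=none; bids=[#1:8@105] asks=[-]
After op 2 [order #2] market_sell(qty=3): fills=#1x#2:3@105; bids=[#1:5@105] asks=[-]
After op 3 [order #3] limit_buy(price=98, qty=9): fills=none; bids=[#1:5@105 #3:9@98] asks=[-]
After op 4 [order #4] limit_buy(price=96, qty=1): fills=none; bids=[#1:5@105 #3:9@98 #4:1@96] asks=[-]
After op 5 cancel(order #4): fills=none; bids=[#1:5@105 #3:9@98] asks=[-]
After op 6 [order #5] limit_sell(price=96, qty=4): fills=#1x#5:4@105; bids=[#1:1@105 #3:9@98] asks=[-]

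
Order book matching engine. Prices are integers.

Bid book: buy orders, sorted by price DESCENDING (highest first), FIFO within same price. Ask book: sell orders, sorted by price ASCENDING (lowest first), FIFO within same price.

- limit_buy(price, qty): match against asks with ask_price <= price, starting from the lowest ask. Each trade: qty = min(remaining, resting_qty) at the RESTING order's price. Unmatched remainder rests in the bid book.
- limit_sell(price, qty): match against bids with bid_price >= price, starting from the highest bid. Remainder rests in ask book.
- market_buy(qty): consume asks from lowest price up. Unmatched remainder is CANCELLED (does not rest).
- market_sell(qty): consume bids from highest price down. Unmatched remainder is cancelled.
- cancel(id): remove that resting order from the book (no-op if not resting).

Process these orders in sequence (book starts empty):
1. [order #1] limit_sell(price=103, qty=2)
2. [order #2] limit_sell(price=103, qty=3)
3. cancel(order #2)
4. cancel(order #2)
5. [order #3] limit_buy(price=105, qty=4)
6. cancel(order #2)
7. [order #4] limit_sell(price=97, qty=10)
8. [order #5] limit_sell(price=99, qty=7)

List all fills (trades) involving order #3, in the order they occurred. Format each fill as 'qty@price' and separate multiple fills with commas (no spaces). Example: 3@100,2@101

Answer: 2@103,2@105

Derivation:
After op 1 [order #1] limit_sell(price=103, qty=2): fills=none; bids=[-] asks=[#1:2@103]
After op 2 [order #2] limit_sell(price=103, qty=3): fills=none; bids=[-] asks=[#1:2@103 #2:3@103]
After op 3 cancel(order #2): fills=none; bids=[-] asks=[#1:2@103]
After op 4 cancel(order #2): fills=none; bids=[-] asks=[#1:2@103]
After op 5 [order #3] limit_buy(price=105, qty=4): fills=#3x#1:2@103; bids=[#3:2@105] asks=[-]
After op 6 cancel(order #2): fills=none; bids=[#3:2@105] asks=[-]
After op 7 [order #4] limit_sell(price=97, qty=10): fills=#3x#4:2@105; bids=[-] asks=[#4:8@97]
After op 8 [order #5] limit_sell(price=99, qty=7): fills=none; bids=[-] asks=[#4:8@97 #5:7@99]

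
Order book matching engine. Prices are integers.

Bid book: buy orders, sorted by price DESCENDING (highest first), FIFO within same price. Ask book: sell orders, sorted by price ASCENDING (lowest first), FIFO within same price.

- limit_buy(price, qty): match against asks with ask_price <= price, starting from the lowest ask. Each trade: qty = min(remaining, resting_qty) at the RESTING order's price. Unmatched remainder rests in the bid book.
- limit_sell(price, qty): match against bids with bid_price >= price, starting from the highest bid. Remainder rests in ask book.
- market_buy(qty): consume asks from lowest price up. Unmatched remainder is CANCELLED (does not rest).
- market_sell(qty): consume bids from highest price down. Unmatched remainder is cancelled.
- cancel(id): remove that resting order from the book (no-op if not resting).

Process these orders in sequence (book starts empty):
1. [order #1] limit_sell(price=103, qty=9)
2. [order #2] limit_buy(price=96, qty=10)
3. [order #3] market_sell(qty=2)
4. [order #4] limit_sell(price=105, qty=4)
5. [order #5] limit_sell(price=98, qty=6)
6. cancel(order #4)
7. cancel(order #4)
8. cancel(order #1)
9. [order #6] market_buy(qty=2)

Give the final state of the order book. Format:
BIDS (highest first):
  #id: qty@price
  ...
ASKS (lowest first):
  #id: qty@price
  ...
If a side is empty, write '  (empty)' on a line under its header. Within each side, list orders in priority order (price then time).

Answer: BIDS (highest first):
  #2: 8@96
ASKS (lowest first):
  #5: 4@98

Derivation:
After op 1 [order #1] limit_sell(price=103, qty=9): fills=none; bids=[-] asks=[#1:9@103]
After op 2 [order #2] limit_buy(price=96, qty=10): fills=none; bids=[#2:10@96] asks=[#1:9@103]
After op 3 [order #3] market_sell(qty=2): fills=#2x#3:2@96; bids=[#2:8@96] asks=[#1:9@103]
After op 4 [order #4] limit_sell(price=105, qty=4): fills=none; bids=[#2:8@96] asks=[#1:9@103 #4:4@105]
After op 5 [order #5] limit_sell(price=98, qty=6): fills=none; bids=[#2:8@96] asks=[#5:6@98 #1:9@103 #4:4@105]
After op 6 cancel(order #4): fills=none; bids=[#2:8@96] asks=[#5:6@98 #1:9@103]
After op 7 cancel(order #4): fills=none; bids=[#2:8@96] asks=[#5:6@98 #1:9@103]
After op 8 cancel(order #1): fills=none; bids=[#2:8@96] asks=[#5:6@98]
After op 9 [order #6] market_buy(qty=2): fills=#6x#5:2@98; bids=[#2:8@96] asks=[#5:4@98]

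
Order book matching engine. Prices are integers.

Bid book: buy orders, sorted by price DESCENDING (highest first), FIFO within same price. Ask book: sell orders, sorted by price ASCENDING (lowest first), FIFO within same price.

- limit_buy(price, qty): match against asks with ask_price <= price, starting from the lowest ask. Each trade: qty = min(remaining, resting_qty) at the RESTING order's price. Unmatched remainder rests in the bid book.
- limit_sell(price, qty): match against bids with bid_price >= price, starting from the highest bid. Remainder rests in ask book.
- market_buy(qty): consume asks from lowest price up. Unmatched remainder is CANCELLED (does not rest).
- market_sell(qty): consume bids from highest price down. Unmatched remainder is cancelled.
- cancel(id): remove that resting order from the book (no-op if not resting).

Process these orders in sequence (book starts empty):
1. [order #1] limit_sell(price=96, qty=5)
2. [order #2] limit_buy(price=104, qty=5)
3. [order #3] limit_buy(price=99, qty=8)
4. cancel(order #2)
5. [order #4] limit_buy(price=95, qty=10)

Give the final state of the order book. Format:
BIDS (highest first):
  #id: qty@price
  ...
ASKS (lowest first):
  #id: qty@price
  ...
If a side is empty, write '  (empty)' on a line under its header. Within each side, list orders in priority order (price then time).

Answer: BIDS (highest first):
  #3: 8@99
  #4: 10@95
ASKS (lowest first):
  (empty)

Derivation:
After op 1 [order #1] limit_sell(price=96, qty=5): fills=none; bids=[-] asks=[#1:5@96]
After op 2 [order #2] limit_buy(price=104, qty=5): fills=#2x#1:5@96; bids=[-] asks=[-]
After op 3 [order #3] limit_buy(price=99, qty=8): fills=none; bids=[#3:8@99] asks=[-]
After op 4 cancel(order #2): fills=none; bids=[#3:8@99] asks=[-]
After op 5 [order #4] limit_buy(price=95, qty=10): fills=none; bids=[#3:8@99 #4:10@95] asks=[-]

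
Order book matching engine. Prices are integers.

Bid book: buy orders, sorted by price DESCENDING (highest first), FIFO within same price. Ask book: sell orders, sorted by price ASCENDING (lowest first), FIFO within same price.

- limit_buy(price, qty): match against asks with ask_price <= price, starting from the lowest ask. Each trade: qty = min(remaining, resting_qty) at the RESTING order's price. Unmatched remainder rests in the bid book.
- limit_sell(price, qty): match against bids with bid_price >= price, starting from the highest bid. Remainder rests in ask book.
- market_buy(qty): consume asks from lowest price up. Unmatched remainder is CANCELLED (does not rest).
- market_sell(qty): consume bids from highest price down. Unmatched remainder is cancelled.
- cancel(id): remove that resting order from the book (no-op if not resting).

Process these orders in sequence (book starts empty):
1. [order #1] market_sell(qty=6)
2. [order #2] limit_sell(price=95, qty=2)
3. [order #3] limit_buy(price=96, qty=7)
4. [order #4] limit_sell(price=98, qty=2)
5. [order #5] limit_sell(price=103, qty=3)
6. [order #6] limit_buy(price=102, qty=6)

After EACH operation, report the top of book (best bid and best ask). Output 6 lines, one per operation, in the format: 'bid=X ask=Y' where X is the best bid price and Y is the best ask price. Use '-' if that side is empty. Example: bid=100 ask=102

After op 1 [order #1] market_sell(qty=6): fills=none; bids=[-] asks=[-]
After op 2 [order #2] limit_sell(price=95, qty=2): fills=none; bids=[-] asks=[#2:2@95]
After op 3 [order #3] limit_buy(price=96, qty=7): fills=#3x#2:2@95; bids=[#3:5@96] asks=[-]
After op 4 [order #4] limit_sell(price=98, qty=2): fills=none; bids=[#3:5@96] asks=[#4:2@98]
After op 5 [order #5] limit_sell(price=103, qty=3): fills=none; bids=[#3:5@96] asks=[#4:2@98 #5:3@103]
After op 6 [order #6] limit_buy(price=102, qty=6): fills=#6x#4:2@98; bids=[#6:4@102 #3:5@96] asks=[#5:3@103]

Answer: bid=- ask=-
bid=- ask=95
bid=96 ask=-
bid=96 ask=98
bid=96 ask=98
bid=102 ask=103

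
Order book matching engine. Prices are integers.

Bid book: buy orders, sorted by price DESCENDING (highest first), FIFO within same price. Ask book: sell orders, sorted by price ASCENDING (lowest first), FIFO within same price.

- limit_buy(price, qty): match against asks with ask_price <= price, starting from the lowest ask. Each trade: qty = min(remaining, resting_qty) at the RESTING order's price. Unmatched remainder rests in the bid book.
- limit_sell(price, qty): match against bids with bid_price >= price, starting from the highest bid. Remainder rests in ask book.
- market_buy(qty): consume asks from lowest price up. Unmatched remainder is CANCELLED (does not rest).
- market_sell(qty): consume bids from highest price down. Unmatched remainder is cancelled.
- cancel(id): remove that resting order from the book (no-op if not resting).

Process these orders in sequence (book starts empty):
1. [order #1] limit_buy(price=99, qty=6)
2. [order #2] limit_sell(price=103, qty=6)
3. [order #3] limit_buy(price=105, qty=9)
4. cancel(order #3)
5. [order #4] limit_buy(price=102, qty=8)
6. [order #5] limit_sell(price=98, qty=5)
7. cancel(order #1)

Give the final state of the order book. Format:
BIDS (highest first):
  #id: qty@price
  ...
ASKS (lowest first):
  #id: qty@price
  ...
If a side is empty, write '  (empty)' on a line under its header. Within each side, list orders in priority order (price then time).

After op 1 [order #1] limit_buy(price=99, qty=6): fills=none; bids=[#1:6@99] asks=[-]
After op 2 [order #2] limit_sell(price=103, qty=6): fills=none; bids=[#1:6@99] asks=[#2:6@103]
After op 3 [order #3] limit_buy(price=105, qty=9): fills=#3x#2:6@103; bids=[#3:3@105 #1:6@99] asks=[-]
After op 4 cancel(order #3): fills=none; bids=[#1:6@99] asks=[-]
After op 5 [order #4] limit_buy(price=102, qty=8): fills=none; bids=[#4:8@102 #1:6@99] asks=[-]
After op 6 [order #5] limit_sell(price=98, qty=5): fills=#4x#5:5@102; bids=[#4:3@102 #1:6@99] asks=[-]
After op 7 cancel(order #1): fills=none; bids=[#4:3@102] asks=[-]

Answer: BIDS (highest first):
  #4: 3@102
ASKS (lowest first):
  (empty)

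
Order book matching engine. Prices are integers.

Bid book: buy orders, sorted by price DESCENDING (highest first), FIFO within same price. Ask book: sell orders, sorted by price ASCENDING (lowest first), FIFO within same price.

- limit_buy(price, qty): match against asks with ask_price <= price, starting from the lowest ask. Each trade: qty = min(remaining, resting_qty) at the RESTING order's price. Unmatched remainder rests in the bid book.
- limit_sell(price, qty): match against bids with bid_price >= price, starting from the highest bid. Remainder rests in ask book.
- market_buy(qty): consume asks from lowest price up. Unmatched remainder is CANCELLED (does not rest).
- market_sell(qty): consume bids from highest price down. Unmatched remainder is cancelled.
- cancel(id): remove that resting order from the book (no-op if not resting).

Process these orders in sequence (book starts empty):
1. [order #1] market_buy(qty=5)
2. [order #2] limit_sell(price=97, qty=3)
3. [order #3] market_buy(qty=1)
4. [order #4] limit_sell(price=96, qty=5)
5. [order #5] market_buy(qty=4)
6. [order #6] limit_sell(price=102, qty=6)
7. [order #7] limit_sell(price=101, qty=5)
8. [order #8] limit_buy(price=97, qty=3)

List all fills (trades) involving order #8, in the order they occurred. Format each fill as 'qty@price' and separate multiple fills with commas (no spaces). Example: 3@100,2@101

Answer: 1@96,2@97

Derivation:
After op 1 [order #1] market_buy(qty=5): fills=none; bids=[-] asks=[-]
After op 2 [order #2] limit_sell(price=97, qty=3): fills=none; bids=[-] asks=[#2:3@97]
After op 3 [order #3] market_buy(qty=1): fills=#3x#2:1@97; bids=[-] asks=[#2:2@97]
After op 4 [order #4] limit_sell(price=96, qty=5): fills=none; bids=[-] asks=[#4:5@96 #2:2@97]
After op 5 [order #5] market_buy(qty=4): fills=#5x#4:4@96; bids=[-] asks=[#4:1@96 #2:2@97]
After op 6 [order #6] limit_sell(price=102, qty=6): fills=none; bids=[-] asks=[#4:1@96 #2:2@97 #6:6@102]
After op 7 [order #7] limit_sell(price=101, qty=5): fills=none; bids=[-] asks=[#4:1@96 #2:2@97 #7:5@101 #6:6@102]
After op 8 [order #8] limit_buy(price=97, qty=3): fills=#8x#4:1@96 #8x#2:2@97; bids=[-] asks=[#7:5@101 #6:6@102]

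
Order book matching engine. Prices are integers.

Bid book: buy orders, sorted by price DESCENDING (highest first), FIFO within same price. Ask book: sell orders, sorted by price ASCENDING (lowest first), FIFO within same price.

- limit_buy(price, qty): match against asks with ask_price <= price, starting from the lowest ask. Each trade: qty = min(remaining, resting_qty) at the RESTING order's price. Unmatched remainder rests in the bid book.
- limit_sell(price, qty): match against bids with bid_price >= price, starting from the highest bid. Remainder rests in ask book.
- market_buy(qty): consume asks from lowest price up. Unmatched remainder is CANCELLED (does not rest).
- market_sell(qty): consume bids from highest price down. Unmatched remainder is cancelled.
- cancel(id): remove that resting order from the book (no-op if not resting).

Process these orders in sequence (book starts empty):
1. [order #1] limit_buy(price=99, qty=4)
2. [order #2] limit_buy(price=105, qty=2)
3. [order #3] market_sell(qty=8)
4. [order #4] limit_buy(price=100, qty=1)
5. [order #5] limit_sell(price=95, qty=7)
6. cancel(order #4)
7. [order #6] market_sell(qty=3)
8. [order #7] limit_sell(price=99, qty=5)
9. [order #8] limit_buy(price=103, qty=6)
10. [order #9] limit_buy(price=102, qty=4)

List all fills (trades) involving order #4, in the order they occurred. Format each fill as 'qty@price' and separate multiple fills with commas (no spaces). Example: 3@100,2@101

After op 1 [order #1] limit_buy(price=99, qty=4): fills=none; bids=[#1:4@99] asks=[-]
After op 2 [order #2] limit_buy(price=105, qty=2): fills=none; bids=[#2:2@105 #1:4@99] asks=[-]
After op 3 [order #3] market_sell(qty=8): fills=#2x#3:2@105 #1x#3:4@99; bids=[-] asks=[-]
After op 4 [order #4] limit_buy(price=100, qty=1): fills=none; bids=[#4:1@100] asks=[-]
After op 5 [order #5] limit_sell(price=95, qty=7): fills=#4x#5:1@100; bids=[-] asks=[#5:6@95]
After op 6 cancel(order #4): fills=none; bids=[-] asks=[#5:6@95]
After op 7 [order #6] market_sell(qty=3): fills=none; bids=[-] asks=[#5:6@95]
After op 8 [order #7] limit_sell(price=99, qty=5): fills=none; bids=[-] asks=[#5:6@95 #7:5@99]
After op 9 [order #8] limit_buy(price=103, qty=6): fills=#8x#5:6@95; bids=[-] asks=[#7:5@99]
After op 10 [order #9] limit_buy(price=102, qty=4): fills=#9x#7:4@99; bids=[-] asks=[#7:1@99]

Answer: 1@100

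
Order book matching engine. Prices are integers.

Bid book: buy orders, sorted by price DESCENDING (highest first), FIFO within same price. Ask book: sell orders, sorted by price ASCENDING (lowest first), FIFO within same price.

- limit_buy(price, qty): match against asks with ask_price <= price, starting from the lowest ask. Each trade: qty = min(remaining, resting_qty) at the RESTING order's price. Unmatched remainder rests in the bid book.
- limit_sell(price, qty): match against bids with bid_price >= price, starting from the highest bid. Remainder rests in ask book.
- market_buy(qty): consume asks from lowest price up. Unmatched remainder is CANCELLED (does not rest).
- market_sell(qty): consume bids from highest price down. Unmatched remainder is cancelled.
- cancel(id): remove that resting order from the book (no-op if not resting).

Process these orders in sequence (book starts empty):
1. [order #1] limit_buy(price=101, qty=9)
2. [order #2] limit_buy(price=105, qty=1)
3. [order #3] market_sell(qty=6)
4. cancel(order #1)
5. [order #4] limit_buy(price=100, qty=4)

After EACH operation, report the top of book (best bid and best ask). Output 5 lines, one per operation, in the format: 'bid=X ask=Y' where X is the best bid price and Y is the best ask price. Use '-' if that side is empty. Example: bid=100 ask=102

Answer: bid=101 ask=-
bid=105 ask=-
bid=101 ask=-
bid=- ask=-
bid=100 ask=-

Derivation:
After op 1 [order #1] limit_buy(price=101, qty=9): fills=none; bids=[#1:9@101] asks=[-]
After op 2 [order #2] limit_buy(price=105, qty=1): fills=none; bids=[#2:1@105 #1:9@101] asks=[-]
After op 3 [order #3] market_sell(qty=6): fills=#2x#3:1@105 #1x#3:5@101; bids=[#1:4@101] asks=[-]
After op 4 cancel(order #1): fills=none; bids=[-] asks=[-]
After op 5 [order #4] limit_buy(price=100, qty=4): fills=none; bids=[#4:4@100] asks=[-]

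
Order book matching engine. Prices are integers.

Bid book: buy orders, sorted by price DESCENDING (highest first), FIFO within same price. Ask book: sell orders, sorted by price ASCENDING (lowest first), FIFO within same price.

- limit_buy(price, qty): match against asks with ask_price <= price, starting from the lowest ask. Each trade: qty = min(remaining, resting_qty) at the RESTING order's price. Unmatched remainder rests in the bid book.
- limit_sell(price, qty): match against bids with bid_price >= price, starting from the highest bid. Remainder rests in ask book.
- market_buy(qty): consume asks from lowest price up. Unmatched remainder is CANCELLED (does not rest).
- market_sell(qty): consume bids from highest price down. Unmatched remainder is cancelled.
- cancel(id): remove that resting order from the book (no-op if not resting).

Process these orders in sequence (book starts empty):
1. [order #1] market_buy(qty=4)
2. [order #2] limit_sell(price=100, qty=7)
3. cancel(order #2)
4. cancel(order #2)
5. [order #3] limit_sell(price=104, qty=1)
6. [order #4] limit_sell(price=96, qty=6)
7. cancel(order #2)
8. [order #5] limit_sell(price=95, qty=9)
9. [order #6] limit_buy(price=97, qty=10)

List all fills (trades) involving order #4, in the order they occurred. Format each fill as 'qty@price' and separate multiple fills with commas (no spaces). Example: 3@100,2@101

After op 1 [order #1] market_buy(qty=4): fills=none; bids=[-] asks=[-]
After op 2 [order #2] limit_sell(price=100, qty=7): fills=none; bids=[-] asks=[#2:7@100]
After op 3 cancel(order #2): fills=none; bids=[-] asks=[-]
After op 4 cancel(order #2): fills=none; bids=[-] asks=[-]
After op 5 [order #3] limit_sell(price=104, qty=1): fills=none; bids=[-] asks=[#3:1@104]
After op 6 [order #4] limit_sell(price=96, qty=6): fills=none; bids=[-] asks=[#4:6@96 #3:1@104]
After op 7 cancel(order #2): fills=none; bids=[-] asks=[#4:6@96 #3:1@104]
After op 8 [order #5] limit_sell(price=95, qty=9): fills=none; bids=[-] asks=[#5:9@95 #4:6@96 #3:1@104]
After op 9 [order #6] limit_buy(price=97, qty=10): fills=#6x#5:9@95 #6x#4:1@96; bids=[-] asks=[#4:5@96 #3:1@104]

Answer: 1@96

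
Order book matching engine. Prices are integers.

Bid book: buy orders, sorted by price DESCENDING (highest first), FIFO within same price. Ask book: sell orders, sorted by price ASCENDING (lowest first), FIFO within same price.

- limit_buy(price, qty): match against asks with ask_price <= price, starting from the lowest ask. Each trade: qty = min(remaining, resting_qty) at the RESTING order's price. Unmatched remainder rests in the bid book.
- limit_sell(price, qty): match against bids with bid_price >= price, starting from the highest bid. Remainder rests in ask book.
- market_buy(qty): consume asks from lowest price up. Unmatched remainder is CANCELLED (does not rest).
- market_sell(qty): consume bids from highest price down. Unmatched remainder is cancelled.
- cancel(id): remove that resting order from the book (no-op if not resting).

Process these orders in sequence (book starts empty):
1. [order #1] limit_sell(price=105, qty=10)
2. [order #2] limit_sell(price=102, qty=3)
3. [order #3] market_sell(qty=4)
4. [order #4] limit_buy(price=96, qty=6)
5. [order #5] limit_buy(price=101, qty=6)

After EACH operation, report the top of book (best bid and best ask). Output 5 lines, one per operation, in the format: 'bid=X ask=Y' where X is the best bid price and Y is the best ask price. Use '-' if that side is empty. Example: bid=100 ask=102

Answer: bid=- ask=105
bid=- ask=102
bid=- ask=102
bid=96 ask=102
bid=101 ask=102

Derivation:
After op 1 [order #1] limit_sell(price=105, qty=10): fills=none; bids=[-] asks=[#1:10@105]
After op 2 [order #2] limit_sell(price=102, qty=3): fills=none; bids=[-] asks=[#2:3@102 #1:10@105]
After op 3 [order #3] market_sell(qty=4): fills=none; bids=[-] asks=[#2:3@102 #1:10@105]
After op 4 [order #4] limit_buy(price=96, qty=6): fills=none; bids=[#4:6@96] asks=[#2:3@102 #1:10@105]
After op 5 [order #5] limit_buy(price=101, qty=6): fills=none; bids=[#5:6@101 #4:6@96] asks=[#2:3@102 #1:10@105]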